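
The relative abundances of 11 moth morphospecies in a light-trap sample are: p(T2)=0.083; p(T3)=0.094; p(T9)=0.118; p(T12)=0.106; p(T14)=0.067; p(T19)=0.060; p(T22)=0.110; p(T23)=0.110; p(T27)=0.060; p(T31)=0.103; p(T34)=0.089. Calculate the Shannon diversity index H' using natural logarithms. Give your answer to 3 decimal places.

2.373

Each pᵢ ln pᵢ term (working shown to 5 dp, full precision carried): 0.083×(-2.48891)=-0.20658, 0.094×(-2.36446)=-0.22226, 0.118×(-2.13707)=-0.25217, 0.106×(-2.24432)=-0.23790, 0.067×(-2.70306)=-0.18111, 0.06×(-2.81341)=-0.16880, 0.11×(-2.20727)=-0.24280, 0.11×(-2.20727)=-0.24280, 0.06×(-2.81341)=-0.16880, 0.103×(-2.27303)=-0.23412, 0.089×(-2.41912)=-0.21530.
Sum = -2.37265, so H' = 2.373.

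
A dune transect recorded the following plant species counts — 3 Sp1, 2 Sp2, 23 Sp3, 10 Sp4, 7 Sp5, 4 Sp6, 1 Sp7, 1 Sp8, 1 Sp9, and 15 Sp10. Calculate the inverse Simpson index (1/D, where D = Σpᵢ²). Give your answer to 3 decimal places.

Total N = 3+2+23+10+7+4+1+1+1+15 = 67, so the proportions are 0.0447761, 0.0298507, 0.3432836, 0.1492537, 0.1044776, 0.0597015, 0.0149254, 0.0149254, 0.0149254, 0.2238806 (working shown to 7 dp, full precision carried).
D = 0.0447761² + 0.0298507² + 0.3432836² + 0.1492537² + 0.1044776² + 0.0597015² + 0.0149254² + 0.0149254² + 0.0149254² + 0.2238806² = 0.0020049 + 0.0008911 + 0.1178436 + 0.0222767 + 0.0109156 + 0.0035643 + 0.0002228 + 0.0002228 + 0.0002228 + 0.0501225 = 0.2082869.
So 1/D = 4.80107, i.e. 4.801 to 3 decimal places.

4.801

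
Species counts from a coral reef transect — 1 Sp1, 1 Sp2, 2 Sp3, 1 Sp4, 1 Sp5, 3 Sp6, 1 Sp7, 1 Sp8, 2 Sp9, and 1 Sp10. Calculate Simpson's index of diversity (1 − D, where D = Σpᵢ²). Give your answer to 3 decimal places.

Total N = 1+1+2+1+1+3+1+1+2+1 = 14, so the proportions are 0.07143, 0.07143, 0.14286, 0.07143, 0.07143, 0.21429, 0.07143, 0.07143, 0.14286, 0.07143 (working shown to 5 dp, full precision carried).
D = 0.07143² + 0.07143² + 0.14286² + 0.07143² + 0.07143² + 0.21429² + 0.07143² + 0.07143² + 0.14286² + 0.07143² = 0.00510 + 0.00510 + 0.02041 + 0.00510 + 0.00510 + 0.04592 + 0.00510 + 0.00510 + 0.02041 + 0.00510 = 0.12245.
So 1 − D = 0.87755, i.e. 0.878 to 3 decimal places.

0.878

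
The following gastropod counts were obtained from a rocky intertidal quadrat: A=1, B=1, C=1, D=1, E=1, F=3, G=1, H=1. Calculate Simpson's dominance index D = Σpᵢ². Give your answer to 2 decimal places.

0.16

Total N = 1+1+1+1+1+3+1+1 = 10, so the proportions are 0.1, 0.1, 0.1, 0.1, 0.1, 0.3, 0.1, 0.1 (working shown to 4 dp, full precision carried).
D = 0.1² + 0.1² + 0.1² + 0.1² + 0.1² + 0.3² + 0.1² + 0.1² = 0.0100 + 0.0100 + 0.0100 + 0.0100 + 0.0100 + 0.0900 + 0.0100 + 0.0100 = 0.1600.
To 2 decimal places, D = 0.16.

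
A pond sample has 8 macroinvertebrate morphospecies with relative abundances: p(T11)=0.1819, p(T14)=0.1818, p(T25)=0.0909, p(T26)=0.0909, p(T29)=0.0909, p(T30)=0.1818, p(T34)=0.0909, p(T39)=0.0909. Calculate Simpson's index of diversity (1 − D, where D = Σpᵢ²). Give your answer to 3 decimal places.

D = 0.1819² + 0.1818² + 0.0909² + 0.0909² + 0.0909² + 0.1818² + 0.0909² + 0.0909² = 0.033088 + 0.033051 + 0.008263 + 0.008263 + 0.008263 + 0.033051 + 0.008263 + 0.008263 = 0.140504 (working shown to 6 dp, full precision carried).
So 1 − D = 0.859496, i.e. 0.859 to 3 decimal places.

0.859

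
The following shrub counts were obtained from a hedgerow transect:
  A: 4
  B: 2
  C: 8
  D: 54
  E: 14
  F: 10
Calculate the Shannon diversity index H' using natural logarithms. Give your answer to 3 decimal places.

1.272

Total N = 4+2+8+54+14+10 = 92, so the proportions are 0.04348, 0.02174, 0.08696, 0.58696, 0.15217, 0.1087 (working shown to 5 dp, full precision carried).
Each pᵢ ln pᵢ term: 0.04348×(-3.13549)=-0.13633, 0.02174×(-3.82864)=-0.08323, 0.08696×(-2.44235)=-0.21238, 0.58696×(-0.53280)=-0.31273, 0.15217×(-1.88273)=-0.28650, 0.1087×(-2.21920)=-0.24122.
Sum = -1.27239, so H' = 1.272.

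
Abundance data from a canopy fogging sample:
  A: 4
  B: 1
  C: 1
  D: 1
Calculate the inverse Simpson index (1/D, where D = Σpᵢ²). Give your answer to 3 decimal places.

2.579

Total N = 4+1+1+1 = 7, so the proportions are 0.571429, 0.142857, 0.142857, 0.142857 (working shown to 6 dp, full precision carried).
D = 0.571429² + 0.142857² + 0.142857² + 0.142857² = 0.326531 + 0.020408 + 0.020408 + 0.020408 = 0.387755.
So 1/D = 2.57895, i.e. 2.579 to 3 decimal places.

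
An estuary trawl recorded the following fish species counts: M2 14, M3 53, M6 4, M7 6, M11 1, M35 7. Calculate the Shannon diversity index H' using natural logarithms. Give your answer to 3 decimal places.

1.180

Total N = 14+53+4+6+1+7 = 85, so the proportions are 0.16471, 0.62353, 0.04706, 0.07059, 0.01176, 0.08235 (working shown to 5 dp, full precision carried).
Each pᵢ ln pᵢ term: 0.16471×(-1.80359)=-0.29706, 0.62353×(-0.47236)=-0.29453, 0.04706×(-3.05636)=-0.14383, 0.07059×(-2.65089)=-0.18712, 0.01176×(-4.44265)=-0.05227, 0.08235×(-2.49674)=-0.20561.
Sum = -1.18042, so H' = 1.180.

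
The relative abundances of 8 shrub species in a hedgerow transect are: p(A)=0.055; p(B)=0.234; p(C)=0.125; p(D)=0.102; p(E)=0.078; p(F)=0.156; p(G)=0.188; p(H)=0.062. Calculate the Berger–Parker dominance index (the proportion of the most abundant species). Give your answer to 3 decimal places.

0.234

The largest proportion is 0.234, i.e. d = 0.234 to 3 decimal places.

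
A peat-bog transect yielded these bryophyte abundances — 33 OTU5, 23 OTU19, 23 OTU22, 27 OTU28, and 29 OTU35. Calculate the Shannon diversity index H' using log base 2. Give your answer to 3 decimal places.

Total N = 33+23+23+27+29 = 135, so the proportions are 0.24444, 0.17037, 0.17037, 0.2, 0.21481 (working shown to 5 dp, full precision carried).
Each pᵢ log₂ pᵢ term: 0.24444×(-2.03242)=-0.49681, 0.17037×(-2.55325)=-0.43500, 0.17037×(-2.55325)=-0.43500, 0.2×(-2.32193)=-0.46439, 0.21481×(-2.21883)=-0.47664.
Sum = -2.30784, so H' = 2.308.

2.308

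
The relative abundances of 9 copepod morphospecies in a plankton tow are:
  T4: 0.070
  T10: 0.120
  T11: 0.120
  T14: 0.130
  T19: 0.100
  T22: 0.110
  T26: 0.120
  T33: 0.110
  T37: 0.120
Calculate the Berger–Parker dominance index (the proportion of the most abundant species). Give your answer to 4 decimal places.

The largest proportion is 0.13, i.e. d = 0.1300 to 4 decimal places.

0.1300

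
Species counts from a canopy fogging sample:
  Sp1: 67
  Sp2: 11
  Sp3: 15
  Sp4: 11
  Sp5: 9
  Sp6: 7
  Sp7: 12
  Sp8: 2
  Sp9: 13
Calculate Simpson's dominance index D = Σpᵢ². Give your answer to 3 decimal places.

0.250

Total N = 67+11+15+11+9+7+12+2+13 = 147, so the proportions are 0.45578, 0.07483, 0.10204, 0.07483, 0.06122, 0.04762, 0.08163, 0.01361, 0.08844 (working shown to 5 dp, full precision carried).
D = 0.45578² + 0.07483² + 0.10204² + 0.07483² + 0.06122² + 0.04762² + 0.08163² + 0.01361² + 0.08844² = 0.20774 + 0.00560 + 0.01041 + 0.00560 + 0.00375 + 0.00227 + 0.00666 + 0.00019 + 0.00782 = 0.25003.
To 3 decimal places, D = 0.250.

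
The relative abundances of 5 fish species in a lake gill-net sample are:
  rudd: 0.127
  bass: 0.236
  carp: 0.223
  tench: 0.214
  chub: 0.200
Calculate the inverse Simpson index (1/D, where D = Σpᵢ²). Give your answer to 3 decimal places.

D = 0.127² + 0.236² + 0.223² + 0.214² + 0.2² = 0.0161290 + 0.0556960 + 0.0497290 + 0.0457960 + 0.0400000 = 0.2073500 (working shown to 7 dp, full precision carried).
So 1/D = 4.82276, i.e. 4.823 to 3 decimal places.

4.823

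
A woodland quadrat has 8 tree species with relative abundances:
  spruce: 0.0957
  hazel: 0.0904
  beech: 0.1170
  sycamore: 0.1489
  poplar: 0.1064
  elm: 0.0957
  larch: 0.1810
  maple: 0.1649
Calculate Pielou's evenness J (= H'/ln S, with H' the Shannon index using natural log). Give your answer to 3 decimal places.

0.984

H' = −Σ pᵢ ln pᵢ = −((-0.22456) + (-0.21728) + (-0.25103) + (-0.28358) + (-0.23839) + (-0.22456) + (-0.30938) + (-0.29722)) = 2.04600 (working shown to 5 dp, full precision carried).
With S = 8 species, ln S = 2.07944, so J = 2.04600/2.07944 = 0.98392, i.e. 0.984 to 3 decimal places.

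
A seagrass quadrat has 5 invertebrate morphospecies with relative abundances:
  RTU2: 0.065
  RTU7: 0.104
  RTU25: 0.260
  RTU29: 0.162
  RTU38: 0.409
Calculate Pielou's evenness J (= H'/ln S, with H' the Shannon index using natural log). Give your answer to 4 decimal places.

H' = −Σ pᵢ ln pᵢ = −((-0.177669) + (-0.235390) + (-0.350239) + (-0.294866) + (-0.365662)) = 1.423826 (working shown to 6 dp, full precision carried).
With S = 5 species, ln S = 1.609438, so J = 1.423826/1.609438 = 0.884673, i.e. 0.8847 to 4 decimal places.

0.8847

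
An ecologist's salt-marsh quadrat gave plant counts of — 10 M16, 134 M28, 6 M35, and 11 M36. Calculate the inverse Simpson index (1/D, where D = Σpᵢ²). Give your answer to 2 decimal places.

1.42

Total N = 10+134+6+11 = 161, so the proportions are 0.06211, 0.8323, 0.03727, 0.06832 (working shown to 5 dp, full precision carried).
D = 0.06211² + 0.8323² + 0.03727² + 0.06832² = 0.00386 + 0.69272 + 0.00139 + 0.00467 = 0.70263.
So 1/D = 1.4232, i.e. 1.42 to 2 decimal places.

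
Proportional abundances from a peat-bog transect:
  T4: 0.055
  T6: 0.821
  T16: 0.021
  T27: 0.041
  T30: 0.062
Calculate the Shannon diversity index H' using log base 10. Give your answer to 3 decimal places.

Each pᵢ log₁₀ pᵢ term (working shown to 5 dp, full precision carried): 0.055×(-1.25964)=-0.06928, 0.821×(-0.08566)=-0.07032, 0.021×(-1.67778)=-0.03523, 0.041×(-1.38722)=-0.05688, 0.062×(-1.20761)=-0.07487.
Sum = -0.30659, so H' = 0.307.

0.307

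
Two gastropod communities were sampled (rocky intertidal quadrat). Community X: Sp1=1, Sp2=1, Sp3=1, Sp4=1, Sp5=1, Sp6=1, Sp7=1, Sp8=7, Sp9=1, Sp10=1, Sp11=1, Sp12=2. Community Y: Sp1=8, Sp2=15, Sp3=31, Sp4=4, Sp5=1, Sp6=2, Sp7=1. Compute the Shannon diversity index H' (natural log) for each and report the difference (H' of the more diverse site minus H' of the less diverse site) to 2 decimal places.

0.78

Community X: N=19, proportions 0.0526, 0.0526, 0.0526, 0.0526, 0.0526, 0.0526, 0.0526, 0.3684, 0.0526, 0.0526, 0.0526, 0.1053, giving H' = 2.1546 (working shown to 4 dp, full precision carried).
Community Y: N=62, proportions 0.129, 0.2419, 0.5, 0.0645, 0.0161, 0.0323, 0.0161, giving H' = 1.3749.
Difference = |2.1546 − 1.3749| = 0.7797, i.e. 0.78 to 2 decimal places.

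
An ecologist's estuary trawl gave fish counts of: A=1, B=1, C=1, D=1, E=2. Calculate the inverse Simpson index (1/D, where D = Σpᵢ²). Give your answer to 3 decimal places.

Total N = 1+1+1+1+2 = 6, so the proportions are 0.1666667, 0.1666667, 0.1666667, 0.1666667, 0.3333333 (working shown to 7 dp, full precision carried).
D = 0.1666667² + 0.1666667² + 0.1666667² + 0.1666667² + 0.3333333² = 0.0277778 + 0.0277778 + 0.0277778 + 0.0277778 + 0.1111111 = 0.2222222.
So 1/D = 4.50000, i.e. 4.500 to 3 decimal places.

4.500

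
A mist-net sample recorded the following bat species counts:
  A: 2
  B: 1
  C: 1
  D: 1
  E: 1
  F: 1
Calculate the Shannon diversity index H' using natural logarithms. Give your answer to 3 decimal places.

Total N = 2+1+1+1+1+1 = 7, so the proportions are 0.28571, 0.14286, 0.14286, 0.14286, 0.14286, 0.14286 (working shown to 5 dp, full precision carried).
Each pᵢ ln pᵢ term: 0.28571×(-1.25276)=-0.35793, 0.14286×(-1.94591)=-0.27799, 0.14286×(-1.94591)=-0.27799, 0.14286×(-1.94591)=-0.27799, 0.14286×(-1.94591)=-0.27799, 0.14286×(-1.94591)=-0.27799.
Sum = -1.74787, so H' = 1.748.

1.748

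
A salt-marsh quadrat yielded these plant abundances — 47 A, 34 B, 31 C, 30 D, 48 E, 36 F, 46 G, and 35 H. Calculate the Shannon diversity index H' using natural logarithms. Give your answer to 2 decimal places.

2.06

Total N = 47+34+31+30+48+36+46+35 = 307, so the proportions are 0.1531, 0.1107, 0.101, 0.0977, 0.1564, 0.1173, 0.1498, 0.114 (working shown to 4 dp, full precision carried).
Each pᵢ ln pᵢ term: 0.1531×(-1.8767)=-0.2873, 0.1107×(-2.2005)=-0.2437, 0.101×(-2.2929)=-0.2315, 0.0977×(-2.3257)=-0.2273, 0.1564×(-1.8556)=-0.2901, 0.1173×(-2.1433)=-0.2513, 0.1498×(-1.8982)=-0.2844, 0.114×(-2.1715)=-0.2476.
Sum = -2.0633, so H' = 2.06.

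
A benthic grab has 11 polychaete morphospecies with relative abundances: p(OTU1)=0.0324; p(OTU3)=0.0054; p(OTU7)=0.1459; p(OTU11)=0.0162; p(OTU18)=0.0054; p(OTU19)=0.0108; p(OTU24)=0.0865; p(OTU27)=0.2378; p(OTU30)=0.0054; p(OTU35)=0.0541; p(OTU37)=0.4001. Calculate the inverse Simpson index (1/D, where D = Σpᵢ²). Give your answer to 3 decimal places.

D = 0.0324² + 0.0054² + 0.1459² + 0.0162² + 0.0054² + 0.0108² + 0.0865² + 0.2378² + 0.0054² + 0.0541² + 0.4001² = 0.0010498 + 0.0000292 + 0.0212868 + 0.0002624 + 0.0000292 + 0.0001166 + 0.0074822 + 0.0565488 + 0.0000292 + 0.0029268 + 0.1600800 = 0.2498410 (working shown to 7 dp, full precision carried).
So 1/D = 4.00254, i.e. 4.003 to 3 decimal places.

4.003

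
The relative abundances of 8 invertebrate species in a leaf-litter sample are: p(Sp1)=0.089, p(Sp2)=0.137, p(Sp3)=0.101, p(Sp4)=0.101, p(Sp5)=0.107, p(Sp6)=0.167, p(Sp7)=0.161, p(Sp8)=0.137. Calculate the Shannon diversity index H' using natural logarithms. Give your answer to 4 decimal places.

Each pᵢ ln pᵢ term (working shown to 6 dp, full precision carried): 0.089×(-2.419119)=-0.215302, 0.137×(-1.987774)=-0.272325, 0.101×(-2.292635)=-0.231556, 0.101×(-2.292635)=-0.231556, 0.107×(-2.234926)=-0.239137, 0.167×(-1.789761)=-0.298890, 0.161×(-1.826351)=-0.294042, 0.137×(-1.987774)=-0.272325.
Sum = -2.055134, so H' = 2.0551.

2.0551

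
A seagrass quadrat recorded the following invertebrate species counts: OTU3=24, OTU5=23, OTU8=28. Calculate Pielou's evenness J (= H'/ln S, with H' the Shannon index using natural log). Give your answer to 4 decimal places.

Total N = 24+23+28 = 75, so the proportions are 0.32, 0.306667, 0.373333 (working shown to 6 dp, full precision carried).
H' = −Σ pᵢ ln pᵢ = −((-0.364619) + (-0.362478) + (-0.367839)) = 1.094936.
With S = 3 species, ln S = 1.098612, so J = 1.094936/1.098612 = 0.996654, i.e. 0.9967 to 4 decimal places.

0.9967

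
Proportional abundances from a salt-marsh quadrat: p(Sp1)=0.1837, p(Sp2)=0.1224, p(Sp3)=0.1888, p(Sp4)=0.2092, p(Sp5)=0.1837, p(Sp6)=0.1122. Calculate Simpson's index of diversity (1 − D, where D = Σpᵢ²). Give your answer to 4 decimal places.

D = 0.1837² + 0.1224² + 0.1888² + 0.2092² + 0.1837² + 0.1122² = 0.033746 + 0.014982 + 0.035645 + 0.043765 + 0.033746 + 0.012589 = 0.174472 (working shown to 6 dp, full precision carried).
So 1 − D = 0.825528, i.e. 0.8255 to 4 decimal places.

0.8255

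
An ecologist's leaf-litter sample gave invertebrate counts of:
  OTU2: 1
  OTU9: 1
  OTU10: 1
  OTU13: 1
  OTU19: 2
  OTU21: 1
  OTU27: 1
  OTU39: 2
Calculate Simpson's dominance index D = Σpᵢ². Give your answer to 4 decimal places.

0.1400

Total N = 1+1+1+1+2+1+1+2 = 10, so the proportions are 0.1, 0.1, 0.1, 0.1, 0.2, 0.1, 0.1, 0.2 (working shown to 6 dp, full precision carried).
D = 0.1² + 0.1² + 0.1² + 0.1² + 0.2² + 0.1² + 0.1² + 0.2² = 0.010000 + 0.010000 + 0.010000 + 0.010000 + 0.040000 + 0.010000 + 0.010000 + 0.040000 = 0.140000.
To 4 decimal places, D = 0.1400.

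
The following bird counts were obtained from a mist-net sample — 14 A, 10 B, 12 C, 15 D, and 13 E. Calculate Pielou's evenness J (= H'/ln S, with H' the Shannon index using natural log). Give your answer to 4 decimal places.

0.9943

Total N = 14+10+12+15+13 = 64, so the proportions are 0.21875, 0.15625, 0.1875, 0.234375, 0.203125 (working shown to 6 dp, full precision carried).
H' = −Σ pᵢ ln pᵢ = −((-0.332462) + (-0.290047) + (-0.313871) + (-0.340039) + (-0.323768)) = 1.600186.
With S = 5 species, ln S = 1.609438, so J = 1.600186/1.609438 = 0.994251, i.e. 0.9943 to 4 decimal places.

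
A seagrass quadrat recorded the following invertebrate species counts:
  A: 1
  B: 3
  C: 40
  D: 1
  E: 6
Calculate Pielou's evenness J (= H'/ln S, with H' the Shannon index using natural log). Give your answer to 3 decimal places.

0.474

Total N = 1+3+40+1+6 = 51, so the proportions are 0.01961, 0.05882, 0.78431, 0.01961, 0.11765 (working shown to 5 dp, full precision carried).
H' = −Σ pᵢ ln pᵢ = −((-0.07709) + (-0.16666) + (-0.19055) + (-0.07709) + (-0.25177)) = 0.76317.
With S = 5 species, ln S = 1.60944, so J = 0.76317/1.60944 = 0.47418, i.e. 0.474 to 3 decimal places.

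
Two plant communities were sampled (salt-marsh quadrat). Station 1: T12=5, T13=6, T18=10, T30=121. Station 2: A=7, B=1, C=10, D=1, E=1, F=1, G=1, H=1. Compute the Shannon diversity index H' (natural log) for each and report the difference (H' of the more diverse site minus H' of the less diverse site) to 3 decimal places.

0.967

Station 1: N=142, proportions 0.03521, 0.04225, 0.07042, 0.85211, giving H' = 0.57474 (working shown to 5 dp, full precision carried).
Station 2: N=23, proportions 0.30435, 0.04348, 0.43478, 0.04348, 0.04348, 0.04348, 0.04348, 0.04348, giving H' = 1.54214.
Difference = |0.57474 − 1.54214| = 0.96740, i.e. 0.967 to 3 decimal places.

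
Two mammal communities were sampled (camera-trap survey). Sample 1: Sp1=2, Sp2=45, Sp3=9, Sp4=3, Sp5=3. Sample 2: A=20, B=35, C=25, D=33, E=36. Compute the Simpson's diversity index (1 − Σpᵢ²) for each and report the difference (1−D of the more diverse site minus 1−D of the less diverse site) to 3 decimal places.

0.345

Sample 1: N=62, proportions 0.03226, 0.72581, 0.14516, 0.04839, 0.04839, giving 1−D = 0.44641 (working shown to 5 dp, full precision carried).
Sample 2: N=149, proportions 0.13423, 0.2349, 0.16779, 0.22148, 0.24161, giving 1−D = 0.79123.
Difference = |0.44641 − 0.79123| = 0.34482, i.e. 0.345 to 3 decimal places.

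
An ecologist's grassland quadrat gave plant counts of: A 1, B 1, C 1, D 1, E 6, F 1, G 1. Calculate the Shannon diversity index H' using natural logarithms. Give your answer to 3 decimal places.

Total N = 1+1+1+1+6+1+1 = 12, so the proportions are 0.08333, 0.08333, 0.08333, 0.08333, 0.5, 0.08333, 0.08333 (working shown to 5 dp, full precision carried).
Each pᵢ ln pᵢ term: 0.08333×(-2.48491)=-0.20708, 0.08333×(-2.48491)=-0.20708, 0.08333×(-2.48491)=-0.20708, 0.08333×(-2.48491)=-0.20708, 0.5×(-0.69315)=-0.34657, 0.08333×(-2.48491)=-0.20708, 0.08333×(-2.48491)=-0.20708.
Sum = -1.58903, so H' = 1.589.

1.589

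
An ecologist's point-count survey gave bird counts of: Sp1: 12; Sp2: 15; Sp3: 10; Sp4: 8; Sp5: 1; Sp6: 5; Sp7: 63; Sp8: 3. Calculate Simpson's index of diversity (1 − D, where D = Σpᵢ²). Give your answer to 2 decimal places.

0.67

Total N = 12+15+10+8+1+5+63+3 = 117, so the proportions are 0.1026, 0.1282, 0.0855, 0.0684, 0.0085, 0.0427, 0.5385, 0.0256 (working shown to 4 dp, full precision carried).
D = 0.1026² + 0.1282² + 0.0855² + 0.0684² + 0.0085² + 0.0427² + 0.5385² + 0.0256² = 0.0105 + 0.0164 + 0.0073 + 0.0047 + 0.0001 + 0.0018 + 0.2899 + 0.0007 = 0.3314.
So 1 − D = 0.6686, i.e. 0.67 to 2 decimal places.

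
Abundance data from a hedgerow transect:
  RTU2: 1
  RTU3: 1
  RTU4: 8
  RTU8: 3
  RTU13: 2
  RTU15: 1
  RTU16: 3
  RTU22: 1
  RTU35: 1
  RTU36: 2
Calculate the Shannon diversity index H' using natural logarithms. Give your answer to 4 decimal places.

2.0051

Total N = 1+1+8+3+2+1+3+1+1+2 = 23, so the proportions are 0.043478, 0.043478, 0.347826, 0.130435, 0.086957, 0.043478, 0.130435, 0.043478, 0.043478, 0.086957 (working shown to 6 dp, full precision carried).
Each pᵢ ln pᵢ term: 0.043478×(-3.135494)=-0.136326, 0.043478×(-3.135494)=-0.136326, 0.347826×(-1.056053)=-0.367323, 0.130435×(-2.036882)=-0.265680, 0.086957×(-2.442347)=-0.212378, 0.043478×(-3.135494)=-0.136326, 0.130435×(-2.036882)=-0.265680, 0.043478×(-3.135494)=-0.136326, 0.043478×(-3.135494)=-0.136326, 0.086957×(-2.442347)=-0.212378.
Sum = -2.005068, so H' = 2.0051.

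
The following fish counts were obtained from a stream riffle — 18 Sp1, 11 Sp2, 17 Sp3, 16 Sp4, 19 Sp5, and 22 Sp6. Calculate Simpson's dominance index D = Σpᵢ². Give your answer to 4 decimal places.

0.1730

Total N = 18+11+17+16+19+22 = 103, so the proportions are 0.174757, 0.106796, 0.165049, 0.15534, 0.184466, 0.213592 (working shown to 6 dp, full precision carried).
D = 0.174757² + 0.106796² + 0.165049² + 0.15534² + 0.184466² + 0.213592² = 0.030540 + 0.011405 + 0.027241 + 0.024130 + 0.034028 + 0.045622 = 0.172966.
To 4 decimal places, D = 0.1730.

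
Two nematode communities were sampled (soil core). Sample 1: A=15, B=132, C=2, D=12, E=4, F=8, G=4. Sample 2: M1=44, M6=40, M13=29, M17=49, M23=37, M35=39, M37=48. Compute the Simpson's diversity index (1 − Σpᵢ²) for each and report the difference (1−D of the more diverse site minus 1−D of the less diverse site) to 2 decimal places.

0.42

Sample 1: N=177, proportions 0.08475, 0.74576, 0.0113, 0.0678, 0.0226, 0.0452, 0.0226, giving 1−D = 0.42887 (working shown to 5 dp, full precision carried).
Sample 2: N=286, proportions 0.15385, 0.13986, 0.1014, 0.17133, 0.12937, 0.13636, 0.16783, giving 1−D = 0.85364.
Difference = |0.42887 − 0.85364| = 0.42477, i.e. 0.42 to 2 decimal places.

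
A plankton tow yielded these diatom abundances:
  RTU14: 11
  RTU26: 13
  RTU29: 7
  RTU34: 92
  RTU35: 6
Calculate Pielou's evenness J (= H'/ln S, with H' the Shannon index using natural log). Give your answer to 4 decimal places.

Total N = 11+13+7+92+6 = 129, so the proportions are 0.085271, 0.100775, 0.054264, 0.713178, 0.046512 (working shown to 6 dp, full precision carried).
H' = −Σ pᵢ ln pᵢ = −((-0.209931) + (-0.231265) + (-0.158119) + (-0.241071) + (-0.142700)) = 0.983086.
With S = 5 species, ln S = 1.609438, so J = 0.983086/1.609438 = 0.610826, i.e. 0.6108 to 4 decimal places.

0.6108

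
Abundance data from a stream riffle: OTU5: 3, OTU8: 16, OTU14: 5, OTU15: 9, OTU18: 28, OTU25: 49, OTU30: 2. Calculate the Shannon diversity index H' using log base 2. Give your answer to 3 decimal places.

2.159

Total N = 3+16+5+9+28+49+2 = 112, so the proportions are 0.02679, 0.14286, 0.04464, 0.08036, 0.25, 0.4375, 0.01786 (working shown to 5 dp, full precision carried).
Each pᵢ log₂ pᵢ term: 0.02679×(-5.22239)=-0.13989, 0.14286×(-2.80735)=-0.40105, 0.04464×(-4.48543)=-0.20024, 0.08036×(-3.63743)=-0.29229, 0.25×(-2.00000)=-0.50000, 0.4375×(-1.19265)=-0.52178, 0.01786×(-5.80735)=-0.10370.
Sum = -2.15896, so H' = 2.159.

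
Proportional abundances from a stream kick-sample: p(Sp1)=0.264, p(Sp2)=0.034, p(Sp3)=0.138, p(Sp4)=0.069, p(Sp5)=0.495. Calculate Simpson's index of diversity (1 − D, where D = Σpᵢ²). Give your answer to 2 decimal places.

0.66

D = 0.264² + 0.034² + 0.138² + 0.069² + 0.495² = 0.0697 + 0.0012 + 0.0190 + 0.0048 + 0.2450 = 0.3397 (working shown to 4 dp, full precision carried).
So 1 − D = 0.6603, i.e. 0.66 to 2 decimal places.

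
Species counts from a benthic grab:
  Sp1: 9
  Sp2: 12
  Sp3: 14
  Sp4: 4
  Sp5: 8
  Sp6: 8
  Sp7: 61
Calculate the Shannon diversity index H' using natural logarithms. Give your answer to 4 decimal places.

Total N = 9+12+14+4+8+8+61 = 116, so the proportions are 0.077586, 0.103448, 0.12069, 0.034483, 0.068966, 0.068966, 0.525862 (working shown to 6 dp, full precision carried).
Each pᵢ ln pᵢ term: 0.077586×(-2.556366)=-0.198339, 0.103448×(-2.268684)=-0.234691, 0.12069×(-2.114533)=-0.255202, 0.034483×(-3.367296)=-0.116114, 0.068966×(-2.674149)=-0.184424, 0.068966×(-2.674149)=-0.184424, 0.525862×(-0.642716)=-0.337980.
Sum = -1.511174, so H' = 1.5112.

1.5112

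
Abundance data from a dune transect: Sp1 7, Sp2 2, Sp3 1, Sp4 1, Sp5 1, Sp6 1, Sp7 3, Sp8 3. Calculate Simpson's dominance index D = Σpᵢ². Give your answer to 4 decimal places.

0.2078

Total N = 7+2+1+1+1+1+3+3 = 19, so the proportions are 0.368421, 0.105263, 0.052632, 0.052632, 0.052632, 0.052632, 0.157895, 0.157895 (working shown to 6 dp, full precision carried).
D = 0.368421² + 0.105263² + 0.052632² + 0.052632² + 0.052632² + 0.052632² + 0.157895² + 0.157895² = 0.135734 + 0.011080 + 0.002770 + 0.002770 + 0.002770 + 0.002770 + 0.024931 + 0.024931 = 0.207756.
To 4 decimal places, D = 0.2078.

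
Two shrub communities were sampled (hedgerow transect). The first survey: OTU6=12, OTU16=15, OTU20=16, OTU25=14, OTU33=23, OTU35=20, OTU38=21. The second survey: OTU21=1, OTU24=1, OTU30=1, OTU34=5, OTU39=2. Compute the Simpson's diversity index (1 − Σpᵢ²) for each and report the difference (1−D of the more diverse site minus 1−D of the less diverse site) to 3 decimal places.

0.170

The first survey: N=121, proportions 0.09917, 0.12397, 0.13223, 0.1157, 0.19008, 0.16529, 0.17355, giving 1−D = 0.85035 (working shown to 5 dp, full precision carried).
The second survey: N=10, proportions 0.1, 0.1, 0.1, 0.5, 0.2, giving 1−D = 0.68000.
Difference = |0.85035 − 0.68000| = 0.17035, i.e. 0.170 to 3 decimal places.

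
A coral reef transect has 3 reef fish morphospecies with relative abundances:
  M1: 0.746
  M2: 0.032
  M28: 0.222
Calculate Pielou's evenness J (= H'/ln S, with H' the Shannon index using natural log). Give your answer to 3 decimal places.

H' = −Σ pᵢ ln pᵢ = −((-0.21860) + (-0.11014) + (-0.33413)) = 0.66287 (working shown to 5 dp, full precision carried).
With S = 3 species, ln S = 1.09861, so J = 0.66287/1.09861 = 0.60337, i.e. 0.603 to 3 decimal places.

0.603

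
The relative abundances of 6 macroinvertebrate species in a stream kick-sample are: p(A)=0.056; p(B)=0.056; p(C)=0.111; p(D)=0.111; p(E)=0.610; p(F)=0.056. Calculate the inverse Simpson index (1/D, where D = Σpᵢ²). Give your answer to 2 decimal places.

2.46

D = 0.056² + 0.056² + 0.111² + 0.111² + 0.61² + 0.056² = 0.00314 + 0.00314 + 0.01232 + 0.01232 + 0.37210 + 0.00314 = 0.40615 (working shown to 5 dp, full precision carried).
So 1/D = 2.4621, i.e. 2.46 to 2 decimal places.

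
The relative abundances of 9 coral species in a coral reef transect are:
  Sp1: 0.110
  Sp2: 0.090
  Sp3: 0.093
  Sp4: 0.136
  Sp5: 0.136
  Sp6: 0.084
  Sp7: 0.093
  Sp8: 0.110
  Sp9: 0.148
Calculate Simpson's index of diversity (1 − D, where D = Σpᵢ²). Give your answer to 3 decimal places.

0.884

D = 0.11² + 0.09² + 0.093² + 0.136² + 0.136² + 0.084² + 0.093² + 0.11² + 0.148² = 0.01210 + 0.00810 + 0.00865 + 0.01850 + 0.01850 + 0.00706 + 0.00865 + 0.01210 + 0.02190 = 0.11555 (working shown to 5 dp, full precision carried).
So 1 − D = 0.88445, i.e. 0.884 to 3 decimal places.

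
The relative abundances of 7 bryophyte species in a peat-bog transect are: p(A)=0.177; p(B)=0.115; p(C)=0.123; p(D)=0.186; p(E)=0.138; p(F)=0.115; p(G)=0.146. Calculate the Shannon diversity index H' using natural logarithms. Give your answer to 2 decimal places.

Each pᵢ ln pᵢ term (working shown to 4 dp, full precision carried): 0.177×(-1.7316)=-0.3065, 0.115×(-2.1628)=-0.2487, 0.123×(-2.0956)=-0.2578, 0.186×(-1.6820)=-0.3129, 0.138×(-1.9805)=-0.2733, 0.115×(-2.1628)=-0.2487, 0.146×(-1.9241)=-0.2809.
Sum = -1.9288, so H' = 1.93.

1.93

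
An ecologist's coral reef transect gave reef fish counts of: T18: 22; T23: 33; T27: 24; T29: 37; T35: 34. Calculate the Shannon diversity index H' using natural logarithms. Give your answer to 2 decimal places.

1.59

Total N = 22+33+24+37+34 = 150, so the proportions are 0.1467, 0.22, 0.16, 0.2467, 0.2267 (working shown to 4 dp, full precision carried).
Each pᵢ ln pᵢ term: 0.1467×(-1.9196)=-0.2815, 0.22×(-1.5141)=-0.3331, 0.16×(-1.8326)=-0.2932, 0.2467×(-1.3997)=-0.3453, 0.2267×(-1.4843)=-0.3364.
Sum = -1.5896, so H' = 1.59.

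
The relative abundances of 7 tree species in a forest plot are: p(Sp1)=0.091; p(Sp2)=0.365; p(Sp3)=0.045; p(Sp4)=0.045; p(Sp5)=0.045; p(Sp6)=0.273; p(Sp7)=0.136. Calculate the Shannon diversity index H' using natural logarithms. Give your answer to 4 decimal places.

Each pᵢ ln pᵢ term (working shown to 6 dp, full precision carried): 0.091×(-2.396896)=-0.218118, 0.365×(-1.007858)=-0.367868, 0.045×(-3.101093)=-0.139549, 0.045×(-3.101093)=-0.139549, 0.045×(-3.101093)=-0.139549, 0.273×(-1.298283)=-0.354431, 0.136×(-1.995100)=-0.271334.
Sum = -1.630398, so H' = 1.6304.

1.6304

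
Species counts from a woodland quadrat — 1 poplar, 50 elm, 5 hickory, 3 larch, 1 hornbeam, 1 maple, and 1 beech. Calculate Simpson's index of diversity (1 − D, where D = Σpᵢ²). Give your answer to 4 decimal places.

0.3398

Total N = 1+50+5+3+1+1+1 = 62, so the proportions are 0.016129, 0.806452, 0.080645, 0.048387, 0.016129, 0.016129, 0.016129 (working shown to 6 dp, full precision carried).
D = 0.016129² + 0.806452² + 0.080645² + 0.048387² + 0.016129² + 0.016129² + 0.016129² = 0.000260 + 0.650364 + 0.006504 + 0.002341 + 0.000260 + 0.000260 + 0.000260 = 0.660250.
So 1 − D = 0.339750, i.e. 0.3398 to 4 decimal places.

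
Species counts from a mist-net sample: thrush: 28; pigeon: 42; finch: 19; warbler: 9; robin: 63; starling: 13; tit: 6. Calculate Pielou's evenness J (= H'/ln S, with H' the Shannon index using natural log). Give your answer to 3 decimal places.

Total N = 28+42+19+9+63+13+6 = 180, so the proportions are 0.15556, 0.23333, 0.10556, 0.05, 0.35, 0.07222, 0.03333 (working shown to 5 dp, full precision carried).
H' = −Σ pᵢ ln pᵢ = −((-0.28945) + (-0.33957) + (-0.23734) + (-0.14979) + (-0.36744) + (-0.18980) + (-0.11337)) = 1.68676.
With S = 7 species, ln S = 1.94591, so J = 1.68676/1.94591 = 0.86682, i.e. 0.867 to 3 decimal places.

0.867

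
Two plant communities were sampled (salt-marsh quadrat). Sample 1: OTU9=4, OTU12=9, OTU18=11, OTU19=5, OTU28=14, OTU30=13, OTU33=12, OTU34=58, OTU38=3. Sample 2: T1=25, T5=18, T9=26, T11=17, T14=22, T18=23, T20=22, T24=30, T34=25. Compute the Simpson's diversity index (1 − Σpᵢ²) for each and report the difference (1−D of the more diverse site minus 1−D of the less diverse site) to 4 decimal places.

0.1338

Sample 1: N=129, proportions 0.031008, 0.069767, 0.085271, 0.03876, 0.108527, 0.100775, 0.093023, 0.449612, 0.023256, giving 1−D = 0.752118 (working shown to 6 dp, full precision carried).
Sample 2: N=208, proportions 0.120192, 0.086538, 0.125, 0.081731, 0.105769, 0.110577, 0.105769, 0.144231, 0.120192, giving 1−D = 0.885910.
Difference = |0.752118 − 0.885910| = 0.133792, i.e. 0.1338 to 4 decimal places.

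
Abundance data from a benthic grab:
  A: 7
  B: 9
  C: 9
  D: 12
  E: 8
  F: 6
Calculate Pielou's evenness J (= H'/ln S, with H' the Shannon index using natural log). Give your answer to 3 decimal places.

0.987

Total N = 7+9+9+12+8+6 = 51, so the proportions are 0.13725, 0.17647, 0.17647, 0.23529, 0.15686, 0.11765 (working shown to 5 dp, full precision carried).
H' = −Σ pᵢ ln pᵢ = −((-0.27258) + (-0.30611) + (-0.30611) + (-0.34045) + (-0.29057) + (-0.25177)) = 1.76758.
With S = 6 species, ln S = 1.79176, so J = 1.76758/1.79176 = 0.98651, i.e. 0.987 to 3 decimal places.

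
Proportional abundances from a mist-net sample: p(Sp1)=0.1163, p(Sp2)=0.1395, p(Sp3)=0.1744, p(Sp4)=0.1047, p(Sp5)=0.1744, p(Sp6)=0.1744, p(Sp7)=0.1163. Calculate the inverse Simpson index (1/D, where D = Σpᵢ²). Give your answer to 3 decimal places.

6.724

D = 0.1163² + 0.1395² + 0.1744² + 0.1047² + 0.1744² + 0.1744² + 0.1163² = 0.0135257 + 0.0194603 + 0.0304154 + 0.0109621 + 0.0304154 + 0.0304154 + 0.0135257 = 0.1487198 (working shown to 7 dp, full precision carried).
So 1/D = 6.72405, i.e. 6.724 to 3 decimal places.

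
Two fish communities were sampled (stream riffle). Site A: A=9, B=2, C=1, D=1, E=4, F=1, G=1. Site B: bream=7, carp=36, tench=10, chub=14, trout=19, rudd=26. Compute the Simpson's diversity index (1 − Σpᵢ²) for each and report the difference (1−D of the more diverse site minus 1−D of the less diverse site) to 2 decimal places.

0.08

Site A: N=19, proportions 0.4737, 0.1053, 0.0526, 0.0526, 0.2105, 0.0526, 0.0526, giving 1−D = 0.7091 (working shown to 4 dp, full precision carried).
Site B: N=112, proportions 0.0625, 0.3214, 0.0893, 0.125, 0.1696, 0.2321, giving 1−D = 0.7865.
Difference = |0.7091 − 0.7865| = 0.0774, i.e. 0.08 to 2 decimal places.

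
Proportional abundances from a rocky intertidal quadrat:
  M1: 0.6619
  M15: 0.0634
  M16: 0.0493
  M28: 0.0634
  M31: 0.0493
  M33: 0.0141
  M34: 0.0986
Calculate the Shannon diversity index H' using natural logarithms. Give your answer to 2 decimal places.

Each pᵢ ln pᵢ term (working shown to 4 dp, full precision carried): 0.6619×(-0.4126)=-0.2731, 0.0634×(-2.7583)=-0.1749, 0.0493×(-3.0098)=-0.1484, 0.0634×(-2.7583)=-0.1749, 0.0493×(-3.0098)=-0.1484, 0.0141×(-4.2616)=-0.0601, 0.0986×(-2.3167)=-0.2284.
Sum = -1.2082, so H' = 1.21.

1.21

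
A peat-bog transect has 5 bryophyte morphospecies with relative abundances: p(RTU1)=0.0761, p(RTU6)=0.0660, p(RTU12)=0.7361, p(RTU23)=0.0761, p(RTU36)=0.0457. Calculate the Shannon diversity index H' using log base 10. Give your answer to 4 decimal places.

0.4074

Each pᵢ log₁₀ pᵢ term (working shown to 6 dp, full precision carried): 0.0761×(-1.118615)=-0.085127, 0.066×(-1.180456)=-0.077910, 0.7361×(-0.133063)=-0.097948, 0.0761×(-1.118615)=-0.085127, 0.0457×(-1.340084)=-0.061242.
Sum = -0.407353, so H' = 0.4074.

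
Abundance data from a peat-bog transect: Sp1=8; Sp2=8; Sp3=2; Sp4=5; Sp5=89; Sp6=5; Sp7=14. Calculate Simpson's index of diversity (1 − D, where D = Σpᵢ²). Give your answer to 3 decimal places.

Total N = 8+8+2+5+89+5+14 = 131, so the proportions are 0.06107, 0.06107, 0.01527, 0.03817, 0.67939, 0.03817, 0.10687 (working shown to 5 dp, full precision carried).
D = 0.06107² + 0.06107² + 0.01527² + 0.03817² + 0.67939² + 0.03817² + 0.10687² = 0.00373 + 0.00373 + 0.00023 + 0.00146 + 0.46157 + 0.00146 + 0.01142 = 0.48360.
So 1 − D = 0.51640, i.e. 0.516 to 3 decimal places.

0.516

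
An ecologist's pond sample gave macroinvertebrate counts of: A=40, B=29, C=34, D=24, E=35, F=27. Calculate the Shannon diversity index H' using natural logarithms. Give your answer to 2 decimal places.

1.78

Total N = 40+29+34+24+35+27 = 189, so the proportions are 0.2116, 0.1534, 0.1799, 0.127, 0.1852, 0.1429 (working shown to 4 dp, full precision carried).
Each pᵢ ln pᵢ term: 0.2116×(-1.5529)=-0.3286, 0.1534×(-1.8745)=-0.2876, 0.1799×(-1.7154)=-0.3086, 0.127×(-2.0637)=-0.2621, 0.1852×(-1.6864)=-0.3123, 0.1429×(-1.9459)=-0.2780.
Sum = -1.7772, so H' = 1.78.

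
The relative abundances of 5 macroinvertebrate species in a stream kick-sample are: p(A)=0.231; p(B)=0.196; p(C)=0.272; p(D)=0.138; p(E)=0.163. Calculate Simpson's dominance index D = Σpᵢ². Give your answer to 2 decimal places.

D = 0.231² + 0.196² + 0.272² + 0.138² + 0.163² = 0.0534 + 0.0384 + 0.0740 + 0.0190 + 0.0266 = 0.2114 (working shown to 4 dp, full precision carried).
To 2 decimal places, D = 0.21.

0.21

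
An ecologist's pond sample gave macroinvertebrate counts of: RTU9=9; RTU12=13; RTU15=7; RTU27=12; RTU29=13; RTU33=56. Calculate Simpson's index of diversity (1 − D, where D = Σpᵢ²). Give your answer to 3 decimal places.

Total N = 9+13+7+12+13+56 = 110, so the proportions are 0.08182, 0.11818, 0.06364, 0.10909, 0.11818, 0.50909 (working shown to 5 dp, full precision carried).
D = 0.08182² + 0.11818² + 0.06364² + 0.10909² + 0.11818² + 0.50909² = 0.00669 + 0.01397 + 0.00405 + 0.01190 + 0.01397 + 0.25917 = 0.30975.
So 1 − D = 0.69025, i.e. 0.690 to 3 decimal places.

0.690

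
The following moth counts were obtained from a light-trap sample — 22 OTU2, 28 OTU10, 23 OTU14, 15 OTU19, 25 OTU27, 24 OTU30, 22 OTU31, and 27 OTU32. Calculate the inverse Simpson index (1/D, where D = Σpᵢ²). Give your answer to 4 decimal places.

7.7989

Total N = 22+28+23+15+25+24+22+27 = 186, so the proportions are 0.11827957, 0.15053763, 0.12365591, 0.08064516, 0.1344086, 0.12903226, 0.11827957, 0.14516129 (working shown to 8 dp, full precision carried).
D = 0.11827957² + 0.15053763² + 0.12365591² + 0.08064516² + 0.1344086² + 0.12903226² + 0.11827957² + 0.14516129² = 0.01399006 + 0.02266158 + 0.01529079 + 0.00650364 + 0.01806567 + 0.01664932 + 0.01399006 + 0.02107180 = 0.12822292.
So 1/D = 7.798918, i.e. 7.7989 to 4 decimal places.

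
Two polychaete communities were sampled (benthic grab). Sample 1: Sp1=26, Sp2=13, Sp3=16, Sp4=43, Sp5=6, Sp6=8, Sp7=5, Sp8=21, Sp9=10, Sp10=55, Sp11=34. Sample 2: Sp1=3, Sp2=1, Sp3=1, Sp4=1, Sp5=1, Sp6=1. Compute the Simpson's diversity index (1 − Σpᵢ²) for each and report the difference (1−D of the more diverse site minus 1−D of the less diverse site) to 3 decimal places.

0.080

Sample 1: N=237, proportions 0.1097, 0.05485, 0.06751, 0.18143, 0.02532, 0.03376, 0.0211, 0.08861, 0.04219, 0.23207, 0.14346, giving 1−D = 0.86119 (working shown to 5 dp, full precision carried).
Sample 2: N=8, proportions 0.375, 0.125, 0.125, 0.125, 0.125, 0.125, giving 1−D = 0.78125.
Difference = |0.86119 − 0.78125| = 0.07994, i.e. 0.080 to 3 decimal places.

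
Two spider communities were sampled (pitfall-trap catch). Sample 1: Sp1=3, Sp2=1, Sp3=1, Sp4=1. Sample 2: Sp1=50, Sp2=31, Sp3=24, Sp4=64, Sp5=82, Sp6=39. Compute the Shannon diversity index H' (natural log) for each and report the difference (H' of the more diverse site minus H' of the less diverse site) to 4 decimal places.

0.4663

Sample 1: N=6, proportions 0.5, 0.166667, 0.166667, 0.166667, giving H' = 1.242453 (working shown to 6 dp, full precision carried).
Sample 2: N=290, proportions 0.172414, 0.106897, 0.082759, 0.22069, 0.282759, 0.134483, giving H' = 1.708755.
Difference = |1.242453 − 1.708755| = 0.466302, i.e. 0.4663 to 4 decimal places.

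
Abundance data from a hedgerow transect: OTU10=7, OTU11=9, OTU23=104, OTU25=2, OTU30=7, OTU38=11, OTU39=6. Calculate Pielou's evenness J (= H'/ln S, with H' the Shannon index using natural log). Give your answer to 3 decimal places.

Total N = 7+9+104+2+7+11+6 = 146, so the proportions are 0.04795, 0.06164, 0.71233, 0.0137, 0.04795, 0.07534, 0.0411 (working shown to 5 dp, full precision carried).
H' = −Σ pᵢ ln pᵢ = −((-0.14564) + (-0.17176) + (-0.24163) + (-0.05877) + (-0.14564) + (-0.19481) + (-0.13117)) = 1.08944.
With S = 7 species, ln S = 1.94591, so J = 1.08944/1.94591 = 0.55986, i.e. 0.560 to 3 decimal places.

0.560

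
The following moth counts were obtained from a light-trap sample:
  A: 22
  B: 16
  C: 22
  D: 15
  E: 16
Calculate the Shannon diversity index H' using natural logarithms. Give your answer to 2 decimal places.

1.59

Total N = 22+16+22+15+16 = 91, so the proportions are 0.24176, 0.17582, 0.24176, 0.16484, 0.17582 (working shown to 5 dp, full precision carried).
Each pᵢ ln pᵢ term: 0.24176×(-1.41982)=-0.34325, 0.17582×(-1.73827)=-0.30563, 0.24176×(-1.41982)=-0.34325, 0.16484×(-1.80281)=-0.29717, 0.17582×(-1.73827)=-0.30563.
Sum = -1.59493, so H' = 1.59.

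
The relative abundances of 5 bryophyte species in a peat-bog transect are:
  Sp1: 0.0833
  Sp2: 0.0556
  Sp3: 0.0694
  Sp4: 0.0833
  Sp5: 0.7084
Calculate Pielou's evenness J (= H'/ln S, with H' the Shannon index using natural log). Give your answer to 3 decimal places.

H' = −Σ pᵢ ln pᵢ = −((-0.20703) + (-0.16066) + (-0.18515) + (-0.20703) + (-0.24422)) = 1.00408 (working shown to 5 dp, full precision carried).
With S = 5 species, ln S = 1.60944, so J = 1.00408/1.60944 = 0.62387, i.e. 0.624 to 3 decimal places.

0.624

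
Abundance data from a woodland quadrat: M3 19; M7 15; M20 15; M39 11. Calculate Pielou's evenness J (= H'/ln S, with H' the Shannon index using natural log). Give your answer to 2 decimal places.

0.99

Total N = 19+15+15+11 = 60, so the proportions are 0.3167, 0.25, 0.25, 0.1833 (working shown to 4 dp, full precision carried).
H' = −Σ pᵢ ln pᵢ = −((-0.3641) + (-0.3466) + (-0.3466) + (-0.3110)) = 1.3683.
With S = 4 species, ln S = 1.3863, so J = 1.3683/1.3863 = 0.9870, i.e. 0.99 to 2 decimal places.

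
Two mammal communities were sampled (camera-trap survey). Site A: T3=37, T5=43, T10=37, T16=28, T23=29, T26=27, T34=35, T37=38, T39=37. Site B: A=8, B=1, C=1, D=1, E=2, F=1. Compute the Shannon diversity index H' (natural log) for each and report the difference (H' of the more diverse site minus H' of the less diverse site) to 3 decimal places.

Site A: N=311, proportions 0.118971, 0.138264, 0.118971, 0.090032, 0.093248, 0.086817, 0.11254, 0.122186, 0.118971, giving H' = 2.186256 (working shown to 6 dp, full precision carried).
Site B: N=14, proportions 0.571429, 0.071429, 0.071429, 0.071429, 0.142857, 0.071429, giving H' = 1.351784.
Difference = |2.186256 − 1.351784| = 0.834472, i.e. 0.834 to 3 decimal places.

0.834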